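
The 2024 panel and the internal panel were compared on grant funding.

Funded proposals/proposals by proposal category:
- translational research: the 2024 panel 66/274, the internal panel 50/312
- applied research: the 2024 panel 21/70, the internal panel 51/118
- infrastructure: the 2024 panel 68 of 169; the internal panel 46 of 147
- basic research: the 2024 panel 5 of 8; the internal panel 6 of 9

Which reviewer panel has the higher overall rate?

the 2024 panel

Translational research: the 2024 panel 66/274 = 24.1%, the internal panel 50/312 = 16.0% → the 2024 panel
Applied research: the 2024 panel 21/70 = 30.0%, the internal panel 51/118 = 43.2% → the internal panel
Infrastructure: the 2024 panel 68/169 = 40.2%, the internal panel 46/147 = 31.3% → the 2024 panel
Basic research: the 2024 panel 5/8 = 62.5%, the internal panel 6/9 = 66.7% → the internal panel
Overall: the 2024 panel 160/521 = 30.7%, the internal panel 153/586 = 26.1% → the 2024 panel
(Neither sweeps every proposal group, but the 2024 panel has the higher pooled rate.)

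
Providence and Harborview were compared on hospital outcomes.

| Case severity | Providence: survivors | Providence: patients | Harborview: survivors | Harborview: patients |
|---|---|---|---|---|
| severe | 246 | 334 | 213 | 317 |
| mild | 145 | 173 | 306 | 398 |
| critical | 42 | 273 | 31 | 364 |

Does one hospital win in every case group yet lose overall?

No

Severe: Providence 246/334 = 73.7%, Harborview 213/317 = 67.2% → Providence
Mild: Providence 145/173 = 83.8%, Harborview 306/398 = 76.9% → Providence
Critical: Providence 42/273 = 15.4%, Harborview 31/364 = 8.5% → Providence
Overall: Providence 433/780 = 55.5%, Harborview 550/1079 = 51.0% → Providence
Providence wins overall and in every case group — no reversal.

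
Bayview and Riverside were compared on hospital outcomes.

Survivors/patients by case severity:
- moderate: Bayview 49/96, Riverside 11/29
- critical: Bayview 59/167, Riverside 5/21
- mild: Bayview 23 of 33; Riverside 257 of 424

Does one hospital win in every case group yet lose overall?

Moderate: Bayview 49/96 = 51.0%, Riverside 11/29 = 37.9% → Bayview
Critical: Bayview 59/167 = 35.3%, Riverside 5/21 = 23.8% → Bayview
Mild: Bayview 23/33 = 69.7%, Riverside 257/424 = 60.6% → Bayview
Overall: Bayview 131/296 = 44.3%, Riverside 273/474 = 57.6% → Riverside
Bayview wins each case group but Riverside wins overall — the comparison reverses. Bayview's patients skew toward critical, which has a lower base rate.

Yes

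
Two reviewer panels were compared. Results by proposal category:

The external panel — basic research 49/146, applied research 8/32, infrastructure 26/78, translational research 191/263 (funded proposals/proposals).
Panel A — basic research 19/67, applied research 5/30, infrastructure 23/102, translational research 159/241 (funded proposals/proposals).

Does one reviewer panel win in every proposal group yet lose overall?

Basic research: the external panel 49/146 = 33.6%, Panel A 19/67 = 28.4% → the external panel
Applied research: the external panel 8/32 = 25.0%, Panel A 5/30 = 16.7% → the external panel
Infrastructure: the external panel 26/78 = 33.3%, Panel A 23/102 = 22.5% → the external panel
Translational research: the external panel 191/263 = 72.6%, Panel A 159/241 = 66.0% → the external panel
Overall: the external panel 274/519 = 52.8%, Panel A 206/440 = 46.8% → the external panel
The external panel wins overall and in every proposal group — no reversal.

No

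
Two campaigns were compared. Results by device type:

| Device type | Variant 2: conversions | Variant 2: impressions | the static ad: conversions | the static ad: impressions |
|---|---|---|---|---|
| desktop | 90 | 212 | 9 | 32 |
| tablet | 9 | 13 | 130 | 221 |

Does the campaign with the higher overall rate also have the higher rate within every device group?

Desktop: Variant 2 90/212 = 42.5%, the static ad 9/32 = 28.1% → Variant 2
Tablet: Variant 2 9/13 = 69.2%, the static ad 130/221 = 58.8% → Variant 2
Overall: Variant 2 99/225 = 44.0%, the static ad 139/253 = 54.9% → the static ad
Variant 2 wins each device group but the static ad wins overall — the comparison reverses. Variant 2's impressions skew toward desktop, which has a lower base rate.

No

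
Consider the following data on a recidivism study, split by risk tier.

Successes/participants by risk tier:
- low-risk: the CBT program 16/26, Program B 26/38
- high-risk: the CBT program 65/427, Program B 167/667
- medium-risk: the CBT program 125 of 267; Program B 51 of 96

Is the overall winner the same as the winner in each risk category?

Low-risk: the CBT program 16/26 = 61.5%, Program B 26/38 = 68.4% → Program B
High-risk: the CBT program 65/427 = 15.2%, Program B 167/667 = 25.0% → Program B
Medium-risk: the CBT program 125/267 = 46.8%, Program B 51/96 = 53.1% → Program B
Overall: the CBT program 206/720 = 28.6%, Program B 244/801 = 30.5% → Program B
Program B wins overall and in every risk group — no reversal.

Yes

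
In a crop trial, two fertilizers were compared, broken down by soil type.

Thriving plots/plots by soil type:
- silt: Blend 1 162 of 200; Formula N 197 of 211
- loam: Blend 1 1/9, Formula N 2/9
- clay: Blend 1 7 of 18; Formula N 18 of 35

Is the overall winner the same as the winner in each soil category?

Yes

Silt: Blend 1 162/200 = 81.0%, Formula N 197/211 = 93.4% → Formula N
Loam: Blend 1 1/9 = 11.1%, Formula N 2/9 = 22.2% → Formula N
Clay: Blend 1 7/18 = 38.9%, Formula N 18/35 = 51.4% → Formula N
Overall: Blend 1 170/227 = 74.9%, Formula N 217/255 = 85.1% → Formula N
Formula N wins overall and in every soil group — no reversal.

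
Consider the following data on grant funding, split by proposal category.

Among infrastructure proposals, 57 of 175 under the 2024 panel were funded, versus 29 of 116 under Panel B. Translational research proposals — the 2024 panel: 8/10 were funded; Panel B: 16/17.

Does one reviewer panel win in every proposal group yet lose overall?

No

Infrastructure: the 2024 panel 57/175 = 32.6%, Panel B 29/116 = 25.0% → the 2024 panel
Translational research: the 2024 panel 8/10 = 80.0%, Panel B 16/17 = 94.1% → Panel B
Overall: the 2024 panel 65/185 = 35.1%, Panel B 45/133 = 33.8% → the 2024 panel
Neither sweeps: the 2024 panel wins 1 of 2 groups, Panel B wins 1. The 2024 panel wins overall but not every group — no Simpson reversal.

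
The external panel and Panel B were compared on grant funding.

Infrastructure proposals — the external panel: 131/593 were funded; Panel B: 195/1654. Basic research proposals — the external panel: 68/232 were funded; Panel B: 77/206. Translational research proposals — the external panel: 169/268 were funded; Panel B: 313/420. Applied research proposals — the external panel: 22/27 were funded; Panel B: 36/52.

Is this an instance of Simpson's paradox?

Infrastructure: the external panel 131/593 = 22.1%, Panel B 195/1654 = 11.8% → the external panel
Basic research: the external panel 68/232 = 29.3%, Panel B 77/206 = 37.4% → Panel B
Translational research: the external panel 169/268 = 63.1%, Panel B 313/420 = 74.5% → Panel B
Applied research: the external panel 22/27 = 81.5%, Panel B 36/52 = 69.2% → the external panel
Overall: the external panel 390/1120 = 34.8%, Panel B 621/2332 = 26.6% → the external panel
Neither sweeps: the external panel wins 2 of 4 groups, Panel B wins 2. The external panel wins overall but not every group — no Simpson reversal.

No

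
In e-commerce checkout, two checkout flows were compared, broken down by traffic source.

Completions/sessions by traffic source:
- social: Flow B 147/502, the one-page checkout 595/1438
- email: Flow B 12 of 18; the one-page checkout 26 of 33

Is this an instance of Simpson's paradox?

Social: Flow B 147/502 = 29.3%, the one-page checkout 595/1438 = 41.4% → the one-page checkout
Email: Flow B 12/18 = 66.7%, the one-page checkout 26/33 = 78.8% → the one-page checkout
Overall: Flow B 159/520 = 30.6%, the one-page checkout 621/1471 = 42.2% → the one-page checkout
The one-page checkout wins overall and in every traffic group — no reversal.

No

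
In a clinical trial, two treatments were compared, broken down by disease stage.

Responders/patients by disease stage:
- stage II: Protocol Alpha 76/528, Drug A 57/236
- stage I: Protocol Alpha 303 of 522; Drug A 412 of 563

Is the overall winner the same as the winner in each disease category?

Yes

Stage II: Protocol Alpha 76/528 = 14.4%, Drug A 57/236 = 24.2% → Drug A
Stage I: Protocol Alpha 303/522 = 58.0%, Drug A 412/563 = 73.2% → Drug A
Overall: Protocol Alpha 379/1050 = 36.1%, Drug A 469/799 = 58.7% → Drug A
Drug A wins overall and in every disease group — no reversal.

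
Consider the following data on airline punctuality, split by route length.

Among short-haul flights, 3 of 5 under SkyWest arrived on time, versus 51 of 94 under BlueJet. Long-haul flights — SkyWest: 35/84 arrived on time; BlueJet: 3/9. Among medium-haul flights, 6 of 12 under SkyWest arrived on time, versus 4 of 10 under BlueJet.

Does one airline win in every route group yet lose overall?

Short-haul: SkyWest 3/5 = 60.0%, BlueJet 51/94 = 54.3% → SkyWest
Long-haul: SkyWest 35/84 = 41.7%, BlueJet 3/9 = 33.3% → SkyWest
Medium-haul: SkyWest 6/12 = 50.0%, BlueJet 4/10 = 40.0% → SkyWest
Overall: SkyWest 44/101 = 43.6%, BlueJet 58/113 = 51.3% → BlueJet
SkyWest wins each route group but BlueJet wins overall — the comparison reverses. SkyWest's flights skew toward long-haul, which has a lower base rate.

Yes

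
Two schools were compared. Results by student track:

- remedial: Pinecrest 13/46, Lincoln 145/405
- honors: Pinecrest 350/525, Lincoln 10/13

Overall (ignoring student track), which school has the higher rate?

Remedial: Pinecrest 13/46 = 28.3%, Lincoln 145/405 = 35.8% → Lincoln
Honors: Pinecrest 350/525 = 66.7%, Lincoln 10/13 = 76.9% → Lincoln
Overall: Pinecrest 363/571 = 63.6%, Lincoln 155/418 = 37.1% → Pinecrest
(Lincoln wins every student group but Pinecrest wins overall — Lincoln's students skew toward the low-rate remedial group.)

Pinecrest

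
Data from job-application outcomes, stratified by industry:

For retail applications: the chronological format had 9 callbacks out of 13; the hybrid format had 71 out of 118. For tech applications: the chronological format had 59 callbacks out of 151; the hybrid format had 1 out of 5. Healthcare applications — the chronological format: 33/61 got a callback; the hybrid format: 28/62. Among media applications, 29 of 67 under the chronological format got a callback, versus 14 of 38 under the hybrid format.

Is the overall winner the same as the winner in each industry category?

Retail: the chronological format 9/13 = 69.2%, the hybrid format 71/118 = 60.2% → the chronological format
Tech: the chronological format 59/151 = 39.1%, the hybrid format 1/5 = 20.0% → the chronological format
Healthcare: the chronological format 33/61 = 54.1%, the hybrid format 28/62 = 45.2% → the chronological format
Media: the chronological format 29/67 = 43.3%, the hybrid format 14/38 = 36.8% → the chronological format
Overall: the chronological format 130/292 = 44.5%, the hybrid format 114/223 = 51.1% → the hybrid format
The chronological format wins each industry group but the hybrid format wins overall — the comparison reverses. The chronological format's applications skew toward tech, which has a lower base rate.

No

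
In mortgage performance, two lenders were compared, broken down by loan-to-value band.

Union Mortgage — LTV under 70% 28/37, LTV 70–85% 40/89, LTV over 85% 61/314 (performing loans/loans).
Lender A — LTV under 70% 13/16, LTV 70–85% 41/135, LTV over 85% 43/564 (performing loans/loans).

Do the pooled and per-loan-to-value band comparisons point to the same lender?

LTV under 70%: Union Mortgage 28/37 = 75.7%, Lender A 13/16 = 81.2% → Lender A
LTV 70–85%: Union Mortgage 40/89 = 44.9%, Lender A 41/135 = 30.4% → Union Mortgage
LTV over 85%: Union Mortgage 61/314 = 19.4%, Lender A 43/564 = 7.6% → Union Mortgage
Overall: Union Mortgage 129/440 = 29.3%, Lender A 97/715 = 13.6% → Union Mortgage
Neither sweeps: Union Mortgage wins 2 of 3 groups, Lender A wins 1. Union Mortgage wins overall but not every group — no Simpson reversal.

No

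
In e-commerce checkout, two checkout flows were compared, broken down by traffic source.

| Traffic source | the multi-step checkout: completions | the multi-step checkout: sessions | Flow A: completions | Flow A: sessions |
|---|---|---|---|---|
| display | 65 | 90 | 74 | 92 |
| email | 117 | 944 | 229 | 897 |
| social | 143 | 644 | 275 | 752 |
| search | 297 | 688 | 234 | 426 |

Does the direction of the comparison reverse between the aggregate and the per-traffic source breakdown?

Display: the multi-step checkout 65/90 = 72.2%, Flow A 74/92 = 80.4% → Flow A
Email: the multi-step checkout 117/944 = 12.4%, Flow A 229/897 = 25.5% → Flow A
Social: the multi-step checkout 143/644 = 22.2%, Flow A 275/752 = 36.6% → Flow A
Search: the multi-step checkout 297/688 = 43.2%, Flow A 234/426 = 54.9% → Flow A
Overall: the multi-step checkout 622/2366 = 26.3%, Flow A 812/2167 = 37.5% → Flow A
Flow A wins overall and in every traffic group — no reversal.

No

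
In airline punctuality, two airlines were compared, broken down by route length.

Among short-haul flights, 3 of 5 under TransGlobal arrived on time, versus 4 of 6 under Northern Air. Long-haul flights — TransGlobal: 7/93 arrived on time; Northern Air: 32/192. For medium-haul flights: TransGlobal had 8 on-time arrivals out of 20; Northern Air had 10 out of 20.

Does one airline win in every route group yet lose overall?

Short-haul: TransGlobal 3/5 = 60.0%, Northern Air 4/6 = 66.7% → Northern Air
Long-haul: TransGlobal 7/93 = 7.5%, Northern Air 32/192 = 16.7% → Northern Air
Medium-haul: TransGlobal 8/20 = 40.0%, Northern Air 10/20 = 50.0% → Northern Air
Overall: TransGlobal 18/118 = 15.3%, Northern Air 46/218 = 21.1% → Northern Air
Northern Air wins overall and in every route group — no reversal.

No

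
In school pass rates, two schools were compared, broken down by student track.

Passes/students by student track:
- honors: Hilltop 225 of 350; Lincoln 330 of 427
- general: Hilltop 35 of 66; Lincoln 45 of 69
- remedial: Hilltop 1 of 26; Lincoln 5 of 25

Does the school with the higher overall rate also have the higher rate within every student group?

Yes

Honors: Hilltop 225/350 = 64.3%, Lincoln 330/427 = 77.3% → Lincoln
General: Hilltop 35/66 = 53.0%, Lincoln 45/69 = 65.2% → Lincoln
Remedial: Hilltop 1/26 = 3.8%, Lincoln 5/25 = 20.0% → Lincoln
Overall: Hilltop 261/442 = 59.0%, Lincoln 380/521 = 72.9% → Lincoln
Lincoln wins overall and in every student group — no reversal.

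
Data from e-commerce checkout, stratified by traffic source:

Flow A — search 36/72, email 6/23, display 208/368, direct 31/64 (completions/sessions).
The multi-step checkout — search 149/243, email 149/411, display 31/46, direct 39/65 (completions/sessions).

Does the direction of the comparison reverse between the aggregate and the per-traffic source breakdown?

Yes

Search: Flow A 36/72 = 50.0%, the multi-step checkout 149/243 = 61.3% → the multi-step checkout
Email: Flow A 6/23 = 26.1%, the multi-step checkout 149/411 = 36.3% → the multi-step checkout
Display: Flow A 208/368 = 56.5%, the multi-step checkout 31/46 = 67.4% → the multi-step checkout
Direct: Flow A 31/64 = 48.4%, the multi-step checkout 39/65 = 60.0% → the multi-step checkout
Overall: Flow A 281/527 = 53.3%, the multi-step checkout 368/765 = 48.1% → Flow A
The multi-step checkout wins each traffic group but Flow A wins overall — the comparison reverses. The multi-step checkout's sessions skew toward email, which has a lower base rate.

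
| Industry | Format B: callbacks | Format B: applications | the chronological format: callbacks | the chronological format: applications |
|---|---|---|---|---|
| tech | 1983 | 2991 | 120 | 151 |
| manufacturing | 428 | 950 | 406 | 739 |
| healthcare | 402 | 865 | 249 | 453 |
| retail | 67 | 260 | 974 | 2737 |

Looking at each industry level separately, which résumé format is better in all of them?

Tech: Format B 1983/2991 = 66.3%, the chronological format 120/151 = 79.5% → the chronological format
Manufacturing: Format B 428/950 = 45.1%, the chronological format 406/739 = 54.9% → the chronological format
Healthcare: Format B 402/865 = 46.5%, the chronological format 249/453 = 55.0% → the chronological format
Retail: Format B 67/260 = 25.8%, the chronological format 974/2737 = 35.6% → the chronological format
The chronological format has the higher rate in all 4 groups.

the chronological format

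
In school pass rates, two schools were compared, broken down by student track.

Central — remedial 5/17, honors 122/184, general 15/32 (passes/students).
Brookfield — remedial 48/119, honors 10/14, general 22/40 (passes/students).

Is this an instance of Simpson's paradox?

Remedial: Central 5/17 = 29.4%, Brookfield 48/119 = 40.3% → Brookfield
Honors: Central 122/184 = 66.3%, Brookfield 10/14 = 71.4% → Brookfield
General: Central 15/32 = 46.9%, Brookfield 22/40 = 55.0% → Brookfield
Overall: Central 142/233 = 60.9%, Brookfield 80/173 = 46.2% → Central
Brookfield wins each student group but Central wins overall — the comparison reverses. Brookfield's students skew toward remedial, which has a lower base rate.

Yes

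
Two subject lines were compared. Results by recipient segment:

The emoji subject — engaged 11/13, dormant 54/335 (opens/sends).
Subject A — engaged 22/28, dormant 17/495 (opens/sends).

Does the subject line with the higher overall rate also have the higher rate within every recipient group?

Engaged: the emoji subject 11/13 = 84.6%, Subject A 22/28 = 78.6% → the emoji subject
Dormant: the emoji subject 54/335 = 16.1%, Subject A 17/495 = 3.4% → the emoji subject
Overall: the emoji subject 65/348 = 18.7%, Subject A 39/523 = 7.5% → the emoji subject
The emoji subject wins overall and in every recipient group — no reversal.

Yes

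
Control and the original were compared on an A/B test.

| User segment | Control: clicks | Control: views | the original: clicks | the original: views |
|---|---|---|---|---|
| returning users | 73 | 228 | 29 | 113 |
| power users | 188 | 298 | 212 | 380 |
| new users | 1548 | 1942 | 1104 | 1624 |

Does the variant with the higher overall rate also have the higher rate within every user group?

Returning users: Control 73/228 = 32.0%, the original 29/113 = 25.7% → Control
Power users: Control 188/298 = 63.1%, the original 212/380 = 55.8% → Control
New users: Control 1548/1942 = 79.7%, the original 1104/1624 = 68.0% → Control
Overall: Control 1809/2468 = 73.3%, the original 1345/2117 = 63.5% → Control
Control wins overall and in every user group — no reversal.

Yes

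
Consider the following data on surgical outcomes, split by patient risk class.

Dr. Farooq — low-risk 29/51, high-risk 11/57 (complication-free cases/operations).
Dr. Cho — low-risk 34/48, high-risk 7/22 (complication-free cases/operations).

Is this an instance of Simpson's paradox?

Low-risk: Dr. Farooq 29/51 = 56.9%, Dr. Cho 34/48 = 70.8% → Dr. Cho
High-risk: Dr. Farooq 11/57 = 19.3%, Dr. Cho 7/22 = 31.8% → Dr. Cho
Overall: Dr. Farooq 40/108 = 37.0%, Dr. Cho 41/70 = 58.6% → Dr. Cho
Dr. Cho wins overall and in every patient risk group — no reversal.

No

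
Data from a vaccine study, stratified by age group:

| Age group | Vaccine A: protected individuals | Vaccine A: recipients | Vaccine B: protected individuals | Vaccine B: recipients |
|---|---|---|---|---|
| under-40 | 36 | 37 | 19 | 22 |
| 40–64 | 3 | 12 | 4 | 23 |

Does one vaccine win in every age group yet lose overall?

No

Under-40: Vaccine A 36/37 = 97.3%, Vaccine B 19/22 = 86.4% → Vaccine A
40–64: Vaccine A 3/12 = 25.0%, Vaccine B 4/23 = 17.4% → Vaccine A
Overall: Vaccine A 39/49 = 79.6%, Vaccine B 23/45 = 51.1% → Vaccine A
Vaccine A wins overall and in every age group — no reversal.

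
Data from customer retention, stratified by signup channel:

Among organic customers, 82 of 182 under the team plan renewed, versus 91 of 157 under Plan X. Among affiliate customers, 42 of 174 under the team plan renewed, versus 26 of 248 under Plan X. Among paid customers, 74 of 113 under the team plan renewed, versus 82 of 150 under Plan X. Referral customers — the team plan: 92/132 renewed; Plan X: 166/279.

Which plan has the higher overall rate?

the team plan

Organic: the team plan 82/182 = 45.1%, Plan X 91/157 = 58.0% → Plan X
Affiliate: the team plan 42/174 = 24.1%, Plan X 26/248 = 10.5% → the team plan
Paid: the team plan 74/113 = 65.5%, Plan X 82/150 = 54.7% → the team plan
Referral: the team plan 92/132 = 69.7%, Plan X 166/279 = 59.5% → the team plan
Overall: the team plan 290/601 = 48.3%, Plan X 365/834 = 43.8% → the team plan
(Neither sweeps every signup group, but the team plan has the higher pooled rate.)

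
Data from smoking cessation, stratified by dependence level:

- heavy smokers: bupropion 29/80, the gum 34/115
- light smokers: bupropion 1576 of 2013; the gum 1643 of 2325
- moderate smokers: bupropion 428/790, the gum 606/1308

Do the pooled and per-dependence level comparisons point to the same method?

Yes

Heavy smokers: bupropion 29/80 = 36.2%, the gum 34/115 = 29.6% → bupropion
Light smokers: bupropion 1576/2013 = 78.3%, the gum 1643/2325 = 70.7% → bupropion
Moderate smokers: bupropion 428/790 = 54.2%, the gum 606/1308 = 46.3% → bupropion
Overall: bupropion 2033/2883 = 70.5%, the gum 2283/3748 = 60.9% → bupropion
Bupropion wins overall and in every dependence group — no reversal.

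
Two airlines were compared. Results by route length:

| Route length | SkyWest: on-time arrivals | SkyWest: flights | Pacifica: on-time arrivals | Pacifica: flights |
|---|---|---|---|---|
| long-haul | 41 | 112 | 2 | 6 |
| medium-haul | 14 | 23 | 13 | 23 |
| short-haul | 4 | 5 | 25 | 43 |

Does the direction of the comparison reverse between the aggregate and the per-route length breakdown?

Long-haul: SkyWest 41/112 = 36.6%, Pacifica 2/6 = 33.3% → SkyWest
Medium-haul: SkyWest 14/23 = 60.9%, Pacifica 13/23 = 56.5% → SkyWest
Short-haul: SkyWest 4/5 = 80.0%, Pacifica 25/43 = 58.1% → SkyWest
Overall: SkyWest 59/140 = 42.1%, Pacifica 40/72 = 55.6% → Pacifica
SkyWest wins each route group but Pacifica wins overall — the comparison reverses. SkyWest's flights skew toward long-haul, which has a lower base rate.

Yes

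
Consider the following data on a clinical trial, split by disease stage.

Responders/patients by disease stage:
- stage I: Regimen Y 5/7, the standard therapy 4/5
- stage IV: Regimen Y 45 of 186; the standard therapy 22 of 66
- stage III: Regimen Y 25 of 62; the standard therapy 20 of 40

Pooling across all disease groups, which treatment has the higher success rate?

the standard therapy

Stage I: Regimen Y 5/7 = 71.4%, the standard therapy 4/5 = 80.0% → the standard therapy
Stage IV: Regimen Y 45/186 = 24.2%, the standard therapy 22/66 = 33.3% → the standard therapy
Stage III: Regimen Y 25/62 = 40.3%, the standard therapy 20/40 = 50.0% → the standard therapy
Overall: Regimen Y 75/255 = 29.4%, the standard therapy 46/111 = 41.4% → the standard therapy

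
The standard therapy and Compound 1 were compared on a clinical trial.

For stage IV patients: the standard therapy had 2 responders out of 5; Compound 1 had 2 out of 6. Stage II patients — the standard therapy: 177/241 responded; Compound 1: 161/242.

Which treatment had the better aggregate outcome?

the standard therapy

Stage IV: the standard therapy 2/5 = 40.0%, Compound 1 2/6 = 33.3% → the standard therapy
Stage II: the standard therapy 177/241 = 73.4%, Compound 1 161/242 = 66.5% → the standard therapy
Overall: the standard therapy 179/246 = 72.8%, Compound 1 163/248 = 65.7% → the standard therapy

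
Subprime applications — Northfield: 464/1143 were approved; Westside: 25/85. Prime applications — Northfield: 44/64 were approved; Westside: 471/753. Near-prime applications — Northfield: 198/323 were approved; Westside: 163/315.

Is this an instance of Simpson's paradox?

Subprime: Northfield 464/1143 = 40.6%, Westside 25/85 = 29.4% → Northfield
Prime: Northfield 44/64 = 68.8%, Westside 471/753 = 62.5% → Northfield
Near-prime: Northfield 198/323 = 61.3%, Westside 163/315 = 51.7% → Northfield
Overall: Northfield 706/1530 = 46.1%, Westside 659/1153 = 57.2% → Westside
Northfield wins each credit group but Westside wins overall — the comparison reverses. Northfield's applications skew toward subprime, which has a lower base rate.

Yes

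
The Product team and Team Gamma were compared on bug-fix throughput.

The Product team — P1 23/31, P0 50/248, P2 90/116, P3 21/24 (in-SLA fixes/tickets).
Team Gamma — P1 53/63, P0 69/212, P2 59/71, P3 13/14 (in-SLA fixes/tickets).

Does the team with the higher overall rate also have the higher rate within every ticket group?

Yes

P1: the Product team 23/31 = 74.2%, Team Gamma 53/63 = 84.1% → Team Gamma
P0: the Product team 50/248 = 20.2%, Team Gamma 69/212 = 32.5% → Team Gamma
P2: the Product team 90/116 = 77.6%, Team Gamma 59/71 = 83.1% → Team Gamma
P3: the Product team 21/24 = 87.5%, Team Gamma 13/14 = 92.9% → Team Gamma
Overall: the Product team 184/419 = 43.9%, Team Gamma 194/360 = 53.9% → Team Gamma
Team Gamma wins overall and in every ticket group — no reversal.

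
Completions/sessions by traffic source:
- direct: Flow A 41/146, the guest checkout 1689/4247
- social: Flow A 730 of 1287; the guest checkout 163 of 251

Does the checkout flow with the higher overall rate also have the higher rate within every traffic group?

No

Direct: Flow A 41/146 = 28.1%, the guest checkout 1689/4247 = 39.8% → the guest checkout
Social: Flow A 730/1287 = 56.7%, the guest checkout 163/251 = 64.9% → the guest checkout
Overall: Flow A 771/1433 = 53.8%, the guest checkout 1852/4498 = 41.2% → Flow A
The guest checkout wins each traffic group but Flow A wins overall — the comparison reverses. The guest checkout's sessions skew toward direct, which has a lower base rate.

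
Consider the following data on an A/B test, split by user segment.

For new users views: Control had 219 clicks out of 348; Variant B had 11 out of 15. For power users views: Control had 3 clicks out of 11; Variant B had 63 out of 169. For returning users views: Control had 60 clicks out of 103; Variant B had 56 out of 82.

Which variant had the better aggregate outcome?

Control

New users: Control 219/348 = 62.9%, Variant B 11/15 = 73.3% → Variant B
Power users: Control 3/11 = 27.3%, Variant B 63/169 = 37.3% → Variant B
Returning users: Control 60/103 = 58.3%, Variant B 56/82 = 68.3% → Variant B
Overall: Control 282/462 = 61.0%, Variant B 130/266 = 48.9% → Control
(Variant B wins every user group but Control wins overall — Variant B's views skew toward the low-rate power users group.)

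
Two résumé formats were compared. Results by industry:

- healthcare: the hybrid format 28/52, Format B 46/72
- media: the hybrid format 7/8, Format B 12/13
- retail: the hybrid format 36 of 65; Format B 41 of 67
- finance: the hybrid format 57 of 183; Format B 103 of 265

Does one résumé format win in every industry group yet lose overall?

No

Healthcare: the hybrid format 28/52 = 53.8%, Format B 46/72 = 63.9% → Format B
Media: the hybrid format 7/8 = 87.5%, Format B 12/13 = 92.3% → Format B
Retail: the hybrid format 36/65 = 55.4%, Format B 41/67 = 61.2% → Format B
Finance: the hybrid format 57/183 = 31.1%, Format B 103/265 = 38.9% → Format B
Overall: the hybrid format 128/308 = 41.6%, Format B 202/417 = 48.4% → Format B
Format B wins overall and in every industry group — no reversal.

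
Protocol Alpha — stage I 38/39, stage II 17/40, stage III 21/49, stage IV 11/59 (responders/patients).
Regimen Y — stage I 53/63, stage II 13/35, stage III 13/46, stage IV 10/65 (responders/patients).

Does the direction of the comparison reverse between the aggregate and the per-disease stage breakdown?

No

Stage I: Protocol Alpha 38/39 = 97.4%, Regimen Y 53/63 = 84.1% → Protocol Alpha
Stage II: Protocol Alpha 17/40 = 42.5%, Regimen Y 13/35 = 37.1% → Protocol Alpha
Stage III: Protocol Alpha 21/49 = 42.9%, Regimen Y 13/46 = 28.3% → Protocol Alpha
Stage IV: Protocol Alpha 11/59 = 18.6%, Regimen Y 10/65 = 15.4% → Protocol Alpha
Overall: Protocol Alpha 87/187 = 46.5%, Regimen Y 89/209 = 42.6% → Protocol Alpha
Protocol Alpha wins overall and in every disease group — no reversal.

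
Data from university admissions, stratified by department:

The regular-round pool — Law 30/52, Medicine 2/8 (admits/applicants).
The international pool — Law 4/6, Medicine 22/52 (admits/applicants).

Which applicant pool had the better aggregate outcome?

the regular-round pool

Law: the regular-round pool 30/52 = 57.7%, the international pool 4/6 = 66.7% → the international pool
Medicine: the regular-round pool 2/8 = 25.0%, the international pool 22/52 = 42.3% → the international pool
Overall: the regular-round pool 32/60 = 53.3%, the international pool 26/58 = 44.8% → the regular-round pool
(The international pool wins every department group but the regular-round pool wins overall — the international pool's applicants skew toward the low-rate Medicine group.)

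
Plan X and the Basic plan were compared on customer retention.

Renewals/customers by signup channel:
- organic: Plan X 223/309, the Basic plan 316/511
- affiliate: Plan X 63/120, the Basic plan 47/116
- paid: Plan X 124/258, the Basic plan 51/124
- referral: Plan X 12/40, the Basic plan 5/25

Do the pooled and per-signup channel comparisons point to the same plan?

Yes

Organic: Plan X 223/309 = 72.2%, the Basic plan 316/511 = 61.8% → Plan X
Affiliate: Plan X 63/120 = 52.5%, the Basic plan 47/116 = 40.5% → Plan X
Paid: Plan X 124/258 = 48.1%, the Basic plan 51/124 = 41.1% → Plan X
Referral: Plan X 12/40 = 30.0%, the Basic plan 5/25 = 20.0% → Plan X
Overall: Plan X 422/727 = 58.0%, the Basic plan 419/776 = 54.0% → Plan X
Plan X wins overall and in every signup group — no reversal.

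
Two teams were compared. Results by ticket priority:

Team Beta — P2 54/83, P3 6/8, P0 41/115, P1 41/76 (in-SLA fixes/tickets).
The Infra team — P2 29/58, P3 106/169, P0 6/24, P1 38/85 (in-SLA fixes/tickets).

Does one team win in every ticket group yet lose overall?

P2: Team Beta 54/83 = 65.1%, the Infra team 29/58 = 50.0% → Team Beta
P3: Team Beta 6/8 = 75.0%, the Infra team 106/169 = 62.7% → Team Beta
P0: Team Beta 41/115 = 35.7%, the Infra team 6/24 = 25.0% → Team Beta
P1: Team Beta 41/76 = 53.9%, the Infra team 38/85 = 44.7% → Team Beta
Overall: Team Beta 142/282 = 50.4%, the Infra team 179/336 = 53.3% → the Infra team
Team Beta wins each ticket group but the Infra team wins overall — the comparison reverses. Team Beta's tickets skew toward P0, which has a lower base rate.

Yes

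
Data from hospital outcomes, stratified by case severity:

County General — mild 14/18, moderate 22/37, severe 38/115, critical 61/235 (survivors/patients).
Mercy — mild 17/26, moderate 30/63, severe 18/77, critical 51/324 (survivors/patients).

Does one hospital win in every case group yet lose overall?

Mild: County General 14/18 = 77.8%, Mercy 17/26 = 65.4% → County General
Moderate: County General 22/37 = 59.5%, Mercy 30/63 = 47.6% → County General
Severe: County General 38/115 = 33.0%, Mercy 18/77 = 23.4% → County General
Critical: County General 61/235 = 26.0%, Mercy 51/324 = 15.7% → County General
Overall: County General 135/405 = 33.3%, Mercy 116/490 = 23.7% → County General
County General wins overall and in every case group — no reversal.

No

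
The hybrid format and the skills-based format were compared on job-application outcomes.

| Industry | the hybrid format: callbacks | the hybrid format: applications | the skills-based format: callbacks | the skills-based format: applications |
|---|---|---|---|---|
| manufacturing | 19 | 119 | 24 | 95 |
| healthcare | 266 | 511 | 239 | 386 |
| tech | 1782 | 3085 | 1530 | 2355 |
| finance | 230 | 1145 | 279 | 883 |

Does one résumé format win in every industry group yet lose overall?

Manufacturing: the hybrid format 19/119 = 16.0%, the skills-based format 24/95 = 25.3% → the skills-based format
Healthcare: the hybrid format 266/511 = 52.1%, the skills-based format 239/386 = 61.9% → the skills-based format
Tech: the hybrid format 1782/3085 = 57.8%, the skills-based format 1530/2355 = 65.0% → the skills-based format
Finance: the hybrid format 230/1145 = 20.1%, the skills-based format 279/883 = 31.6% → the skills-based format
Overall: the hybrid format 2297/4860 = 47.3%, the skills-based format 2072/3719 = 55.7% → the skills-based format
The skills-based format wins overall and in every industry group — no reversal.

No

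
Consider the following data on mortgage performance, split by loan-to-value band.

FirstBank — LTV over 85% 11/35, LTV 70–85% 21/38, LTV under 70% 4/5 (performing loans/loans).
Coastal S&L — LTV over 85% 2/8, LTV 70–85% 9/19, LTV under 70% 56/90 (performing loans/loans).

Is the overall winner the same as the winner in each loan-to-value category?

No

LTV over 85%: FirstBank 11/35 = 31.4%, Coastal S&L 2/8 = 25.0% → FirstBank
LTV 70–85%: FirstBank 21/38 = 55.3%, Coastal S&L 9/19 = 47.4% → FirstBank
LTV under 70%: FirstBank 4/5 = 80.0%, Coastal S&L 56/90 = 62.2% → FirstBank
Overall: FirstBank 36/78 = 46.2%, Coastal S&L 67/117 = 57.3% → Coastal S&L
FirstBank wins each loan-to-value group but Coastal S&L wins overall — the comparison reverses. FirstBank's loans skew toward LTV over 85%, which has a lower base rate.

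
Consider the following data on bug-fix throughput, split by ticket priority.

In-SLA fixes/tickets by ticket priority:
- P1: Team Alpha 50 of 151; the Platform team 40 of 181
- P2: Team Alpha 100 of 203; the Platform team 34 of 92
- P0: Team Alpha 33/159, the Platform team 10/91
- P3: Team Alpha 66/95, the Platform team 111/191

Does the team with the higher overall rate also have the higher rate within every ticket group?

P1: Team Alpha 50/151 = 33.1%, the Platform team 40/181 = 22.1% → Team Alpha
P2: Team Alpha 100/203 = 49.3%, the Platform team 34/92 = 37.0% → Team Alpha
P0: Team Alpha 33/159 = 20.8%, the Platform team 10/91 = 11.0% → Team Alpha
P3: Team Alpha 66/95 = 69.5%, the Platform team 111/191 = 58.1% → Team Alpha
Overall: Team Alpha 249/608 = 41.0%, the Platform team 195/555 = 35.1% → Team Alpha
Team Alpha wins overall and in every ticket group — no reversal.

Yes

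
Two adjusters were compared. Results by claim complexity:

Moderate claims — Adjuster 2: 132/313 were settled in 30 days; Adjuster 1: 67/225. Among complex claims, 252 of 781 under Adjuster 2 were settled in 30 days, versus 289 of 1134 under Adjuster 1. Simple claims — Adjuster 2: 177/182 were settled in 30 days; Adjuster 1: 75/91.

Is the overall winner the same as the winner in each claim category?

Yes

Moderate: Adjuster 2 132/313 = 42.2%, Adjuster 1 67/225 = 29.8% → Adjuster 2
Complex: Adjuster 2 252/781 = 32.3%, Adjuster 1 289/1134 = 25.5% → Adjuster 2
Simple: Adjuster 2 177/182 = 97.3%, Adjuster 1 75/91 = 82.4% → Adjuster 2
Overall: Adjuster 2 561/1276 = 44.0%, Adjuster 1 431/1450 = 29.7% → Adjuster 2
Adjuster 2 wins overall and in every claim group — no reversal.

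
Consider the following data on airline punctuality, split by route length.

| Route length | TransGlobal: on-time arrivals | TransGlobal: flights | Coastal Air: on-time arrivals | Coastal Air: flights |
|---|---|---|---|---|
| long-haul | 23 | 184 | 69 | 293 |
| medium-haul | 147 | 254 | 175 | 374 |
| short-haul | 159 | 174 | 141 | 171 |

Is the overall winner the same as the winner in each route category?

Long-haul: TransGlobal 23/184 = 12.5%, Coastal Air 69/293 = 23.5% → Coastal Air
Medium-haul: TransGlobal 147/254 = 57.9%, Coastal Air 175/374 = 46.8% → TransGlobal
Short-haul: TransGlobal 159/174 = 91.4%, Coastal Air 141/171 = 82.5% → TransGlobal
Overall: TransGlobal 329/612 = 53.8%, Coastal Air 385/838 = 45.9% → TransGlobal
Neither sweeps: TransGlobal wins 2 of 3 groups, Coastal Air wins 1. TransGlobal wins overall but not every group — no Simpson reversal.

No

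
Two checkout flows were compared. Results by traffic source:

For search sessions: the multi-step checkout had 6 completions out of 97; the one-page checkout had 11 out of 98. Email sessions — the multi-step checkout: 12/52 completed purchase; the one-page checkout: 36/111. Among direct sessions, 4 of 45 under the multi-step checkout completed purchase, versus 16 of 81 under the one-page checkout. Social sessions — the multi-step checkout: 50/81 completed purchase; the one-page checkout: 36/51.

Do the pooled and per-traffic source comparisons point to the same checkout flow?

Search: the multi-step checkout 6/97 = 6.2%, the one-page checkout 11/98 = 11.2% → the one-page checkout
Email: the multi-step checkout 12/52 = 23.1%, the one-page checkout 36/111 = 32.4% → the one-page checkout
Direct: the multi-step checkout 4/45 = 8.9%, the one-page checkout 16/81 = 19.8% → the one-page checkout
Social: the multi-step checkout 50/81 = 61.7%, the one-page checkout 36/51 = 70.6% → the one-page checkout
Overall: the multi-step checkout 72/275 = 26.2%, the one-page checkout 99/341 = 29.0% → the one-page checkout
The one-page checkout wins overall and in every traffic group — no reversal.

Yes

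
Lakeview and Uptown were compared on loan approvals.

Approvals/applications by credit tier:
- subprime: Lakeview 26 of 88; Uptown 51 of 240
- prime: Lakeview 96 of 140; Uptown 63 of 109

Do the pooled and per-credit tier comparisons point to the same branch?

Subprime: Lakeview 26/88 = 29.5%, Uptown 51/240 = 21.2% → Lakeview
Prime: Lakeview 96/140 = 68.6%, Uptown 63/109 = 57.8% → Lakeview
Overall: Lakeview 122/228 = 53.5%, Uptown 114/349 = 32.7% → Lakeview
Lakeview wins overall and in every credit group — no reversal.

Yes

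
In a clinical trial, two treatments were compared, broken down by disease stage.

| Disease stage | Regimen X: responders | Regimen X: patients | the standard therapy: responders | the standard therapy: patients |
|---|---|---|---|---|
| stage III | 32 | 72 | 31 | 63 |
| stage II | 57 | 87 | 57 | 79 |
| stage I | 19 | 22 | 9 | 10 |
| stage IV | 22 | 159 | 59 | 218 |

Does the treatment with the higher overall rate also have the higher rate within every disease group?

Yes

Stage III: Regimen X 32/72 = 44.4%, the standard therapy 31/63 = 49.2% → the standard therapy
Stage II: Regimen X 57/87 = 65.5%, the standard therapy 57/79 = 72.2% → the standard therapy
Stage I: Regimen X 19/22 = 86.4%, the standard therapy 9/10 = 90.0% → the standard therapy
Stage IV: Regimen X 22/159 = 13.8%, the standard therapy 59/218 = 27.1% → the standard therapy
Overall: Regimen X 130/340 = 38.2%, the standard therapy 156/370 = 42.2% → the standard therapy
The standard therapy wins overall and in every disease group — no reversal.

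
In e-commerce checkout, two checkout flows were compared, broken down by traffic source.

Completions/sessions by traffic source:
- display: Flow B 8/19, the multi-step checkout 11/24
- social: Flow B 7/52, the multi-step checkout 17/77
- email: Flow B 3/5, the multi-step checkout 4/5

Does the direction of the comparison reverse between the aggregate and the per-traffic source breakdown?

Display: Flow B 8/19 = 42.1%, the multi-step checkout 11/24 = 45.8% → the multi-step checkout
Social: Flow B 7/52 = 13.5%, the multi-step checkout 17/77 = 22.1% → the multi-step checkout
Email: Flow B 3/5 = 60.0%, the multi-step checkout 4/5 = 80.0% → the multi-step checkout
Overall: Flow B 18/76 = 23.7%, the multi-step checkout 32/106 = 30.2% → the multi-step checkout
The multi-step checkout wins overall and in every traffic group — no reversal.

No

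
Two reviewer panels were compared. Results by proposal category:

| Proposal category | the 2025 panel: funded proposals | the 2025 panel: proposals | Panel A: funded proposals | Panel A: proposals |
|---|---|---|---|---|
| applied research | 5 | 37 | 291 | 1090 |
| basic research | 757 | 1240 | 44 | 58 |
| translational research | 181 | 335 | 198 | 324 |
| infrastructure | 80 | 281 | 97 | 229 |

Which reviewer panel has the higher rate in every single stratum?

Applied research: the 2025 panel 5/37 = 13.5%, Panel A 291/1090 = 26.7% → Panel A
Basic research: the 2025 panel 757/1240 = 61.0%, Panel A 44/58 = 75.9% → Panel A
Translational research: the 2025 panel 181/335 = 54.0%, Panel A 198/324 = 61.1% → Panel A
Infrastructure: the 2025 panel 80/281 = 28.5%, Panel A 97/229 = 42.4% → Panel A
Panel A has the higher rate in all 4 groups.

Panel A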